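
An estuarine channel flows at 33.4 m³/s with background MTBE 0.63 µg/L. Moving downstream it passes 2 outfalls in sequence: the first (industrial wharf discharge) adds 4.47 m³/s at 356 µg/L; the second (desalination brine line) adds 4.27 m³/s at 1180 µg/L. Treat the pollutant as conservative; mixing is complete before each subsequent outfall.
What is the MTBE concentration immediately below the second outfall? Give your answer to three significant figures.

Outfall 1: combined Q = 37.87 m³/s; C = (33.40·0.6300 + 4.470·356.0)/37.87 = 42.58 µg/L.
Outfall 2: combined Q = 42.14 m³/s; C = (37.87·42.58 + 4.270·1180)/42.14 = 157.8 µg/L.

158 µg/L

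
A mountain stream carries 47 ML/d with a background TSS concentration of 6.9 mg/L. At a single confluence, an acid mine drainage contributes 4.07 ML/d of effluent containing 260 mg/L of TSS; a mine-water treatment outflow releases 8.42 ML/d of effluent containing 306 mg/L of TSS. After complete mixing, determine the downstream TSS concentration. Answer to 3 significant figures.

66.5 mg/L

Conservation of mass: C = (47.00·6.900 + 4.070·260.0 + 8.420·306.0) / 59.49 = 3959/59.49 = 66.55 mg/L.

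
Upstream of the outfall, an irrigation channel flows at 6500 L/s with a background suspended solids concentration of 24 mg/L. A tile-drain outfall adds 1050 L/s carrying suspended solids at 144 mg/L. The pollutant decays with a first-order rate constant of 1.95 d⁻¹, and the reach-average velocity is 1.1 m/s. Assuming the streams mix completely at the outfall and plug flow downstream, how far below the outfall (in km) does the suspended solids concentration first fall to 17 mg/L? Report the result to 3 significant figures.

42.5 km

Mixed concentration C = ΣQC/ΣQ = (6500·24.00 + 1050·144.0) / 7550 = 307200/7550 = 40.69 mg/L.
Set 40.69·exp(−k·t) = 17 → t = ln(40.69/17)/k = 38670 s = 10.74 h.
Distance = v·t = 1.1·38670 = 42540 m = 42.54 km.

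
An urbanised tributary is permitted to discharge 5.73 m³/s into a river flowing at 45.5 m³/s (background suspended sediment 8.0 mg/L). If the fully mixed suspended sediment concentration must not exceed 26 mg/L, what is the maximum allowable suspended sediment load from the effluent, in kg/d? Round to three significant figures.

Mass balance at the limit: 45.50·8.000 + 5.730·Cₑ = 51.23·26 → Cₑ = 168.9 mg/L.
Load = 5.730 m³/s × 168.9 g/m³ × 86 400 s/d = 83630 kg/d.

83600 kg/d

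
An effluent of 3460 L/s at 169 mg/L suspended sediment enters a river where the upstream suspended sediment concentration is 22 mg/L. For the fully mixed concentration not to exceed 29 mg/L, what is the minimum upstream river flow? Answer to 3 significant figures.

69200 L/s

Set C_mix = 29: (Q·22.00 + 3460·169.0) / (Q + 3460) = 29
→ Q = 3460·(169.0 − 29)/(29 − 22.00) = 69200 L/s.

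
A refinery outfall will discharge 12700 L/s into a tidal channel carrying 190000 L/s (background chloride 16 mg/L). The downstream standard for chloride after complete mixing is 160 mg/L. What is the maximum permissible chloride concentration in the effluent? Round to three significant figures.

At the limit, (Qr·Cr + Qe·Cₑ)/(Qr + Qe) = 160:
Cₑ = (202700·160 − 190000·16.00) / 12700 = 2314 mg/L.

2310 mg/L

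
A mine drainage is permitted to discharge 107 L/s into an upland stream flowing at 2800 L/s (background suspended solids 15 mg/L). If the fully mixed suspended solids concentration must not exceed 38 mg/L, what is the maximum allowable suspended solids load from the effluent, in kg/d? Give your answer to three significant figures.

5920 kg/d

Mass balance at the limit: 2800·15.00 + 107.0·Cₑ = 2907·38 → Cₑ = 639.9 mg/L.
107.0 L/s = 0.1070 m³/s. Load = 0.1070 m³/s × 639.9 g/m³ × 86 400 s/d = 5915 kg/d.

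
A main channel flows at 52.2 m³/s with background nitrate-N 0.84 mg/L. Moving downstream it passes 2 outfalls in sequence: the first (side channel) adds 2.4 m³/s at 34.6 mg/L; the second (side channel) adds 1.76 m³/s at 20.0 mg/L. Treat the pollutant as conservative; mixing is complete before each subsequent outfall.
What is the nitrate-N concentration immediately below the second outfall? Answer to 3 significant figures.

Below outfall 1: Q → 54.60 m³/s, C = (52.20·0.8400 + 2.400·34.60)/54.60 = 2.324 mg/L.
Below outfall 2: Q → 56.36 m³/s, C = (54.60·2.324 + 1.760·20.00)/56.36 = 2.876 mg/L.

2.88 mg/L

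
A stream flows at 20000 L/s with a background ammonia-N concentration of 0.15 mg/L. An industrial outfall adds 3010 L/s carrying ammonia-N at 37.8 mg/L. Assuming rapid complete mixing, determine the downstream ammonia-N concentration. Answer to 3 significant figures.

Mixed concentration C = ΣQC/ΣQ = (20000·0.1500 + 3010·37.80) / 23010 = 116800/23010 = 5.075 mg/L.

5.08 mg/L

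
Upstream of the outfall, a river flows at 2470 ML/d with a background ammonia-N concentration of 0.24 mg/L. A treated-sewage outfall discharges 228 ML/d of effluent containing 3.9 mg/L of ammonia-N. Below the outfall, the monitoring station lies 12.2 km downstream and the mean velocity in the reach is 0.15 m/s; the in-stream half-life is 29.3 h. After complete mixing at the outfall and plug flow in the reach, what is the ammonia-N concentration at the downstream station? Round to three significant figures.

0.322 mg/L

Flow-weighted average: C = (2470·0.2400 + 228.0·3.900) / 2698 = 1482/2698 = 0.5493 mg/L.
Travel time t = 12.2·1000 / 0.15 = 81330 s = 22.59 h.
Half-life 29.3 h → k = ln 2 / 29.3 = 0.02366 h⁻¹ = 0.5678 d⁻¹.
Applying C = C₀e^(−kt): 0.5493 × 0.5860 = 0.3219 mg/L.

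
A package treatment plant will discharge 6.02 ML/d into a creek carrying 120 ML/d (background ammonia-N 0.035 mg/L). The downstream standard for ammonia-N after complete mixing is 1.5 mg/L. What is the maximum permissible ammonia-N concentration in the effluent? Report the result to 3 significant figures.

30.7 mg/L

At the limit, (Qr·Cr + Qe·Cₑ)/(Qr + Qe) = 1.5:
Cₑ = (126.0·1.5 − 120.0·0.03500) / 6.020 = 30.70 mg/L.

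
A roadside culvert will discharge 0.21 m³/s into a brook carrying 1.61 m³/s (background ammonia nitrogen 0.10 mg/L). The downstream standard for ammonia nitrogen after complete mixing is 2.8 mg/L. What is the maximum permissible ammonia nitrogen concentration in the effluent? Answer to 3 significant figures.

23.5 mg/L

At the limit, (Qr·Cr + Qe·Cₑ)/(Qr + Qe) = 2.8:
Cₑ = (1.820·2.8 − 1.610·0.1000) / 0.2100 = 23.50 mg/L.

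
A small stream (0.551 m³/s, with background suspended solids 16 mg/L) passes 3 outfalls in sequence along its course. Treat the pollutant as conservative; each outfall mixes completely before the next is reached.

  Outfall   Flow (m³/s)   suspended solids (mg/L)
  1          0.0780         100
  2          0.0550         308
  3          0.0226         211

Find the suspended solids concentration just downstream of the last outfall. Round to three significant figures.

54.2 mg/L

After outfall 1: Q = 0.5510 + 0.07800 = 0.6290 m³/s; C = (0.5510·16.00 + 0.07800·100.0)/0.6290 = 26.42 mg/L.
After outfall 2: Q = 0.6290 + 0.05500 = 0.6840 m³/s; C = (0.6290·26.42 + 0.05500·308.0)/0.6840 = 49.06 mg/L.
After outfall 3: Q = 0.6840 + 0.02260 = 0.7066 m³/s; C = (0.6840·49.06 + 0.02260·211.0)/0.7066 = 54.24 mg/L.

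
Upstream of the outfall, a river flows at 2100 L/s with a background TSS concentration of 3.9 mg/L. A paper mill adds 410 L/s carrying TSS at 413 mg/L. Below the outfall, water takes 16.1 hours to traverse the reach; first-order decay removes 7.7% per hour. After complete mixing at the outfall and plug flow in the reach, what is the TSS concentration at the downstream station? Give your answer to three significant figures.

19.5 mg/L

Conservation of mass: C = (2100·3.900 + 410.0·413.0) / 2510 = 177500/2510 = 70.73 mg/L.
7.7%/h lost → k = −ln(1 − 0.077) = 0.08013 h⁻¹.
After decay, C = 70.73 × e^(−kt) = 70.73 × 0.2753 = 19.47 mg/L.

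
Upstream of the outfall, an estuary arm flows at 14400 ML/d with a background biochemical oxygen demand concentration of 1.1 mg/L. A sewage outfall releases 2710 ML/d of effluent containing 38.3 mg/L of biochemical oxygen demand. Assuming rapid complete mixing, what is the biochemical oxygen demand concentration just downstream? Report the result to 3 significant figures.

6.99 mg/L

Mixed concentration C = ΣQC/ΣQ = (14400·1.100 + 2710·38.30) / 17110 = 119600/17110 = 6.992 mg/L.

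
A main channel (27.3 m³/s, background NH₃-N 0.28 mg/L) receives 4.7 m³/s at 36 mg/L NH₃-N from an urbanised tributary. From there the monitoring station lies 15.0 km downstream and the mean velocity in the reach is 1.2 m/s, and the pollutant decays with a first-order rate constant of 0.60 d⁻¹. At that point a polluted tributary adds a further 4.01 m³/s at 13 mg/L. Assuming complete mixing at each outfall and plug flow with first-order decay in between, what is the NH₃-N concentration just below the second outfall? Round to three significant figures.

5.95 mg/L

After mixing, C = (27.30·0.2800 + 4.700·36.00) / 32.00 = 176.8/32.00 = 5.526 mg/L; combined flow 32.00 m³/s.
Travel time t = 15.0·1000 / 1.2 = 12500 s = 3.472 h.
After decay, C = 5.526 × e^(−kt) = 5.526 × 0.9169 = 5.067 mg/L.
At the second outfall, C = (32.00·5.067 + 4.010·13.00) / (32.00 + 4.010) = 5.950 mg/L.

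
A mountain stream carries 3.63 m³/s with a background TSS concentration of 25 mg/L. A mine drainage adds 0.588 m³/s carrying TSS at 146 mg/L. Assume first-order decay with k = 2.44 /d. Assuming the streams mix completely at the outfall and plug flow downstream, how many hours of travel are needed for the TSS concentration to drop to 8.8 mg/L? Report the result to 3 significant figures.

15.3 h

After mixing, C = (3.630·25.00 + 0.5880·146.0) / 4.218 = 176.6/4.218 = 41.87 mg/L.
41.87·exp(−k·t) = 8.8 → t = ln(41.87/8.8)/k = 55230 s = 15.34 h.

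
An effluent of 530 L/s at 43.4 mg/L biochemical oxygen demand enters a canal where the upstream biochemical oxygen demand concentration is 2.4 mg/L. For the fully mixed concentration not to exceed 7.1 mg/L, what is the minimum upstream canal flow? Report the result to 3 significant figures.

4090 L/s

Set C_mix = 7.1: (Q·2.400 + 530.0·43.40) / (Q + 530.0) = 7.1
→ Q = 530.0·(43.40 − 7.1)/(7.1 − 2.400) = 4093 L/s.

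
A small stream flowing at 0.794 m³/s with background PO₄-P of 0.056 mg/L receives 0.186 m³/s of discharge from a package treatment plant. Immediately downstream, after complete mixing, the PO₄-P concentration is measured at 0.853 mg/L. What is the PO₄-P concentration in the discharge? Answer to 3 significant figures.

Mass balance: 0.7940·0.05600 + 0.1860·Cₑ = 0.9800·0.8530
→ Cₑ = (0.9800·0.8530 − 0.7940·0.05600) / 0.1860 = 4.255 mg/L.

4.26 mg/L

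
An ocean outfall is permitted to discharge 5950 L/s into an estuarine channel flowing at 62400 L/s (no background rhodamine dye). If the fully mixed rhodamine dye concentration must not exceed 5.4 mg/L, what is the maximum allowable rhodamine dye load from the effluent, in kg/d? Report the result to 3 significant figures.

31900 kg/d

Mass balance at the limit: 62400·0 + 5950·Cₑ = 68350·5.4 → Cₑ = 62.03 mg/L.
5950 L/s = 5.950 m³/s. Load = 5.950 m³/s × 62.03 g/m³ × 86 400 s/d = 31890 kg/d.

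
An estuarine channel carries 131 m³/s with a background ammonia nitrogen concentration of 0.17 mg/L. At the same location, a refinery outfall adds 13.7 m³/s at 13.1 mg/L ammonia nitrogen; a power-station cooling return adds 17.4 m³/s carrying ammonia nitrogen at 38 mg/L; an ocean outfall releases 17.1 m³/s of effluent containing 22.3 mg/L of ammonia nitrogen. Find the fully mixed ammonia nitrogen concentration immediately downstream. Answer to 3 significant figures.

Mixed concentration C = ΣQC/ΣQ = (131.0·0.1700 + 13.70·13.10 + 17.40·38.00 + 17.10·22.30) / 179.2 = 1244/179.2 = 6.943 mg/L.

6.94 mg/L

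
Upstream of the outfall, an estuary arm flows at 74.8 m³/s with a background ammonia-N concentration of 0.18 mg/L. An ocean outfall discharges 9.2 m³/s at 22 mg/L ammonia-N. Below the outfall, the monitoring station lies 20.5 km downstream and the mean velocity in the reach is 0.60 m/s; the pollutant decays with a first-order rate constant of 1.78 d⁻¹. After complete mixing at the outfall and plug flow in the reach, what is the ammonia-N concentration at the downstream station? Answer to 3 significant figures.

After mixing, C = (74.80·0.1800 + 9.200·22.00) / 84.00 = 215.9/84.00 = 2.570 mg/L.
Travel time t = 20.5·1000 / 0.60 = 34170 s = 9.491 h.
Applying C = C₀e^(−kt): 2.570 × 0.4947 = 1.271 mg/L.

1.27 mg/L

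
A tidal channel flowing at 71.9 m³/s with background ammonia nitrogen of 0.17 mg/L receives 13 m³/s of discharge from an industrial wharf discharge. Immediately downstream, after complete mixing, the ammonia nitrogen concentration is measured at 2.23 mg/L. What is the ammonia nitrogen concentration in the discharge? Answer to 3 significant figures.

Mass balance: 71.90·0.1700 + 13.00·Cₑ = 84.90·2.230
→ Cₑ = (84.90·2.230 − 71.90·0.1700) / 13.00 = 13.62 mg/L.

13.6 mg/L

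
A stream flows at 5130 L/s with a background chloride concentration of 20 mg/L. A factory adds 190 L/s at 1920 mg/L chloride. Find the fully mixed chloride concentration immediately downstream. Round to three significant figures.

87.9 mg/L

Conservation of mass: C = (5130·20.00 + 190.0·1920) / 5320 = 467400/5320 = 87.86 mg/L.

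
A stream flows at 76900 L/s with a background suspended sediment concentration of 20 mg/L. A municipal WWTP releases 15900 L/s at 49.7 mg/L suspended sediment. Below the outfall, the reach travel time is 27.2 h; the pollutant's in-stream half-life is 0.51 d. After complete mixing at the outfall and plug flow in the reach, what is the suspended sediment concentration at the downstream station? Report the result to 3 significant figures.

5.38 mg/L

Conservation of mass: C = (76900·20.00 + 15900·49.70) / 92800 = 2328000/92800 = 25.09 mg/L.
Half-life 0.51 d → k = ln 2 / 0.51 = 1.359 d⁻¹.
First-order decay: C = 25.09·exp(−k·t) = 25.09·0.2143 = 5.377 mg/L.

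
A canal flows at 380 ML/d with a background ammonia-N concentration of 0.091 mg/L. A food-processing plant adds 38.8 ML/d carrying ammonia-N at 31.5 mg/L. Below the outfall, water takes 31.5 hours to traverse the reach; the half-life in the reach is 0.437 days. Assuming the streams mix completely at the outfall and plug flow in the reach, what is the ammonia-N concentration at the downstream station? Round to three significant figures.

Mass balance: C = (380.0·0.09100 + 38.80·31.50) / 418.8 = 1257/418.8 = 3.001 mg/L.
Half-life 0.437 d → k = ln 2 / 0.437 = 1.586 d⁻¹.
Applying C = C₀e^(−kt): 3.001 × 0.1247 = 0.3742 mg/L.

0.374 mg/L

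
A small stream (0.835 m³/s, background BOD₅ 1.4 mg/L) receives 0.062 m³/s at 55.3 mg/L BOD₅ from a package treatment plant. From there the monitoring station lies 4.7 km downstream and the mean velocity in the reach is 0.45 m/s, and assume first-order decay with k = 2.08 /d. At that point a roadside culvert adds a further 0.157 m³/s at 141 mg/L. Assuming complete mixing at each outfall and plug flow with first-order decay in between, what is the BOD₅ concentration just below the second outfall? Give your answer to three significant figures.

24.4 mg/L

Conservation of mass: C = (0.8350·1.400 + 0.06200·55.30) / 0.8970 = 4.598/0.8970 = 5.126 mg/L; combined flow 0.8970 m³/s.
Travel time t = 4.7·1000 / 0.45 = 10440 s = 2.901 h.
Applying C = C₀e^(−kt): 5.126 × 0.7777 = 3.986 mg/L.
Second outfall: C = (0.8970·3.986 + 0.1570·141.0)/1.054 = 24.40 mg/L.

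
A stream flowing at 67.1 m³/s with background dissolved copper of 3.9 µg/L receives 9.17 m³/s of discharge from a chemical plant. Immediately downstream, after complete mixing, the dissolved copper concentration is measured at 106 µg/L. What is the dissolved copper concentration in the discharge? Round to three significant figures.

Mass balance: 67.10·3.900 + 9.170·Cₑ = 76.27·106.0
→ Cₑ = (76.27·106.0 − 67.10·3.900) / 9.170 = 853.1 µg/L.

853 µg/L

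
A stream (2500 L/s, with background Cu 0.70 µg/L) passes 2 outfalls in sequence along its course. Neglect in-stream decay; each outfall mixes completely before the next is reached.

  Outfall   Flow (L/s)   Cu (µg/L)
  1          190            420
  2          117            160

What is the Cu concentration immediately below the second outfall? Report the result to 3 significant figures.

Outfall 1: combined Q = 2690 L/s; C = (2500·0.7000 + 190.0·420.0)/2690 = 30.32 µg/L.
Outfall 2: combined Q = 2807 L/s; C = (2690·30.32 + 117.0·160.0)/2807 = 35.72 µg/L.

35.7 µg/L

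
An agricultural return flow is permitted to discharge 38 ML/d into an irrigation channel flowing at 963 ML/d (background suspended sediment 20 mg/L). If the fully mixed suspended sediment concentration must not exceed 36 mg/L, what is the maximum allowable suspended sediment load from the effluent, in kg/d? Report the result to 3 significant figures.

Mass balance at the limit: 963.0·20.00 + 38.00·Cₑ = 1001·36 → Cₑ = 441.5 mg/L.
38.00 ML/d = 0.4398 m³/s. Load = 0.4398 m³/s × 441.5 g/m³ × 86 400 s/d = 16780 kg/d.

16800 kg/d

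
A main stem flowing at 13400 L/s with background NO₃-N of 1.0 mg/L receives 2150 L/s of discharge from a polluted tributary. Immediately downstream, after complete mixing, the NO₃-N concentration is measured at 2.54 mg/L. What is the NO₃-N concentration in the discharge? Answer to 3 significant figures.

12.1 mg/L

Mass balance: 13400·1.000 + 2150·Cₑ = 15550·2.540
→ Cₑ = (15550·2.540 − 13400·1.000) / 2150 = 12.14 mg/L.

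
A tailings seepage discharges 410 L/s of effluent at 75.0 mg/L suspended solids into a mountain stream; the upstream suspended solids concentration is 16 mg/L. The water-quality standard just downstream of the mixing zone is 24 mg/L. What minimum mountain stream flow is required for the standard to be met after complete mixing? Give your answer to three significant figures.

Set C_mix = 24: (Q·16.00 + 410.0·75.00) / (Q + 410.0) = 24
→ Q = 410.0·(75.00 − 24)/(24 − 16.00) = 2614 L/s.

2610 L/s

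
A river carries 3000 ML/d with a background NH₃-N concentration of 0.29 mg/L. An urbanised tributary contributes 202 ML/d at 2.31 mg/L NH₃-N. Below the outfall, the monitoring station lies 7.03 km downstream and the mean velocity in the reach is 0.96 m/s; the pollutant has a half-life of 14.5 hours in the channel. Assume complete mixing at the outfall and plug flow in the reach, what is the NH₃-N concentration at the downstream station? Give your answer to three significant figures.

Mixed concentration C = ΣQC/ΣQ = (3000·0.2900 + 202.0·2.310) / 3202 = 1337/3202 = 0.4174 mg/L.
Travel time t = 7.03·1000 / 0.96 = 7323 s = 2.034 h.
Half-life 14.5 h → k = ln 2 / 14.5 = 0.04780 h⁻¹ = 1.147 d⁻¹.
First-order decay: C = 0.4174·exp(−k·t) = 0.4174·0.9073 = 0.3788 mg/L.

0.379 mg/L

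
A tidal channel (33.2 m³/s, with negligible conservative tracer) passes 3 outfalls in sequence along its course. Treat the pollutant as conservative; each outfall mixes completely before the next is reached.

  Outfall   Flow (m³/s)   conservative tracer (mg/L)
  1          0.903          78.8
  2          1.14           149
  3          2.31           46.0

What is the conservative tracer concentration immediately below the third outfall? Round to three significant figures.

9.25 mg/L

After outfall 1: Q = 33.20 + 0.9030 = 34.10 m³/s; C = (33.20·0 + 0.9030·78.80)/34.10 = 2.087 mg/L.
After outfall 2: Q = 34.10 + 1.140 = 35.24 m³/s; C = (34.10·2.087 + 1.140·149.0)/35.24 = 6.839 mg/L.
After outfall 3: Q = 35.24 + 2.310 = 37.55 m³/s; C = (35.24·6.839 + 2.310·46.00)/37.55 = 9.248 mg/L.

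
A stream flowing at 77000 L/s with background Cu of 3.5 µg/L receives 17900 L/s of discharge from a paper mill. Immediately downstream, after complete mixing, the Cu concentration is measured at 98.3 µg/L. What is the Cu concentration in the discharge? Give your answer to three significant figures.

Mass balance: 77000·3.500 + 17900·Cₑ = 94900·98.30
→ Cₑ = (94900·98.30 − 77000·3.500) / 17900 = 506.1 µg/L.

506 µg/L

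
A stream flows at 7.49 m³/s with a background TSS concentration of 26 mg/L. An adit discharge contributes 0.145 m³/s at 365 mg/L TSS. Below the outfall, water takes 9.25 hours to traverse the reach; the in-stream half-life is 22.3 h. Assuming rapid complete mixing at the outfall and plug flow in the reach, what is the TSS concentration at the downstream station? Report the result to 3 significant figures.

24.3 mg/L

Conservation of mass: C = (7.490·26.00 + 0.1450·365.0) / 7.635 = 247.7/7.635 = 32.44 mg/L.
Half-life 22.3 h → k = ln 2 / 22.3 = 0.03108 h⁻¹ = 0.7460 d⁻¹.
Decay over the reach: 32.44·exp(−kt) = 32.44·0.7501 = 24.33 mg/L.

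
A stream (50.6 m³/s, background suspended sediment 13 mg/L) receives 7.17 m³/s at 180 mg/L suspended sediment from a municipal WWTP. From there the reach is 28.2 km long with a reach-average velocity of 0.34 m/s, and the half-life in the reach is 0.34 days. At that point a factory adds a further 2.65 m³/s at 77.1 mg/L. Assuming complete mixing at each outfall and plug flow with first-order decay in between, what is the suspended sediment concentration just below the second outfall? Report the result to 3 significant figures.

Flow-weighted average: C = (50.60·13.00 + 7.170·180.0) / 57.77 = 1948/57.77 = 33.73 mg/L; combined flow 57.77 m³/s.
Travel time t = 28.2·1000 / 0.34 = 82940 s = 23.04 h.
Half-life 0.34 d → k = ln 2 / 0.34 = 2.039 d⁻¹.
First-order decay: C = 33.73·exp(−k·t) = 33.73·0.1413 = 4.765 mg/L.
At the second outfall, C = (57.77·4.765 + 2.650·77.10) / (57.77 + 2.650) = 7.937 mg/L.

7.94 mg/L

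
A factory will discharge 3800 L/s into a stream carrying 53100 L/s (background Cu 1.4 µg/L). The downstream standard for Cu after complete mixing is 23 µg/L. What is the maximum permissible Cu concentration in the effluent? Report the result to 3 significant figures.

At the limit, (Qr·Cr + Qe·Cₑ)/(Qr + Qe) = 23:
Cₑ = (56900·23 − 53100·1.400) / 3800 = 324.8 µg/L.

325 µg/L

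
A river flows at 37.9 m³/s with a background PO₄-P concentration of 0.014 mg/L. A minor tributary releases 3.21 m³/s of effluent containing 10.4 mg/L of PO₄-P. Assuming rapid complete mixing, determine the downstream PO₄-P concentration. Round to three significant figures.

0.825 mg/L

Conservation of mass: C = (37.90·0.01400 + 3.210·10.40) / 41.11 = 33.91/41.11 = 0.8250 mg/L.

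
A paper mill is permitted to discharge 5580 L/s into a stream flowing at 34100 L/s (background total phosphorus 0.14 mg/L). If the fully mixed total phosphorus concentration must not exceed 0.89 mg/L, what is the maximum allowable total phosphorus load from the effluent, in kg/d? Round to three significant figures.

Mass balance at the limit: 34100·0.1400 + 5580·Cₑ = 39680·0.89 → Cₑ = 5.473 mg/L.
5580 L/s = 5.580 m³/s. Load = 5.580 m³/s × 5.473 g/m³ × 86 400 s/d = 2639 kg/d.

2640 kg/d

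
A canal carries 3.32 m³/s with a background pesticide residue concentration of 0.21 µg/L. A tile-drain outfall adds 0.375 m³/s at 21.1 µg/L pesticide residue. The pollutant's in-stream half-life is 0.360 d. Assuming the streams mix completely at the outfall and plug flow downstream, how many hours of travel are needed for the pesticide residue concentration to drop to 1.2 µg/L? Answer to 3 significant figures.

8.27 h

Mass balance: C = (3.320·0.2100 + 0.3750·21.10) / 3.695 = 8.610/3.695 = 2.330 µg/L.
Half-life 0.360 d → k = ln 2 / 0.360 = 1.925 d⁻¹.
2.330·exp(−k·t) = 1.2 → t = ln(2.330/1.2)/k = 29780 s = 8.272 h.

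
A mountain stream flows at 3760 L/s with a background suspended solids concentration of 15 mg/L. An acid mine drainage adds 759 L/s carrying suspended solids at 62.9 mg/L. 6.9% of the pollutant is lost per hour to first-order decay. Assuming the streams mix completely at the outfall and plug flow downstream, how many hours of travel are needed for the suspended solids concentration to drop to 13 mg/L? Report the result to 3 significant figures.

Conservation of mass: C = (3760·15.00 + 759.0·62.90) / 4519 = 104100/4519 = 23.05 mg/L.
6.9%/h lost → k = −ln(1 − 0.069) = 0.07150 h⁻¹.
23.05·exp(−k·t) = 13 → t = ln(23.05/13)/k = 28830 s = 8.008 h.

8.01 h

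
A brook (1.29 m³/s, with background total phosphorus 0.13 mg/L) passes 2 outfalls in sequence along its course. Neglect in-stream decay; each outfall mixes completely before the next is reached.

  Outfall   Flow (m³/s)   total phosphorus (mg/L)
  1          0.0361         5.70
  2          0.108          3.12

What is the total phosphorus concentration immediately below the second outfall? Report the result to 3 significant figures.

0.495 mg/L

Below outfall 1: Q → 1.326 m³/s, C = (1.290·0.1300 + 0.03610·5.700)/1.326 = 0.2816 mg/L.
Below outfall 2: Q → 1.434 m³/s, C = (1.326·0.2816 + 0.1080·3.120)/1.434 = 0.4954 mg/L.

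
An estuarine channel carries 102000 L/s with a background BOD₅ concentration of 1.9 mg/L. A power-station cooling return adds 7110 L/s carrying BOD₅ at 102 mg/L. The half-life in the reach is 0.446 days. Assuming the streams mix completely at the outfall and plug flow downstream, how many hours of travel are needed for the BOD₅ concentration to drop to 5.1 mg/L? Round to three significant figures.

7.75 h

Conservation of mass: C = (102000·1.900 + 7110·102.0) / 109100 = 919000/109100 = 8.423 mg/L.
Half-life 0.446 d → k = ln 2 / 0.446 = 1.554 d⁻¹.
8.423·exp(−k·t) = 5.1 → t = ln(8.423/5.1)/k = 27890 s = 7.748 h.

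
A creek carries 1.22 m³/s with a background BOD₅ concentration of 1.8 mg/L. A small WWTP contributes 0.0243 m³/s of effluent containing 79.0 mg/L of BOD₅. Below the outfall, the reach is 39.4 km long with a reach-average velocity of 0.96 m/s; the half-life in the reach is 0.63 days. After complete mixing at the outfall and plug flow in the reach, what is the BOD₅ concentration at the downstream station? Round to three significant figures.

1.96 mg/L

Mixed concentration C = ΣQC/ΣQ = (1.220·1.800 + 0.02430·79.00) / 1.244 = 4.116/1.244 = 3.308 mg/L.
Travel time t = 39.4·1000 / 0.96 = 41040 s = 11.40 h.
Half-life 0.63 d → k = ln 2 / 0.63 = 1.100 d⁻¹.
Decay over the reach: 3.308·exp(−kt) = 3.308·0.5930 = 1.961 mg/L.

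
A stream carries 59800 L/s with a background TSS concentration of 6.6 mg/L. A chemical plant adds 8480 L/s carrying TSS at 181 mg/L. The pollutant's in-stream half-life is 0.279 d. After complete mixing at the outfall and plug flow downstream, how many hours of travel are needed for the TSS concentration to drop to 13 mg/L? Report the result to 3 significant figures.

7.50 h

Conservation of mass: C = (59800·6.600 + 8480·181.0) / 68280 = 1930000/68280 = 28.26 mg/L.
Half-life 0.279 d → k = ln 2 / 0.279 = 2.484 d⁻¹.
28.26·exp(−k·t) = 13 → t = ln(28.26/13)/k = 27000 s = 7.501 h.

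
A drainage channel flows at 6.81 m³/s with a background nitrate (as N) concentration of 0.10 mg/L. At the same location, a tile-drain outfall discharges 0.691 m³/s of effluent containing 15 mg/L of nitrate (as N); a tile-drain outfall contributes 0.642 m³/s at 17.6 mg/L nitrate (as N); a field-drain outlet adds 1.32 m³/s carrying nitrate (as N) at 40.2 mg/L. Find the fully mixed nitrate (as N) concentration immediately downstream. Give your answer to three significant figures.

7.97 mg/L

Conservation of mass: C = (6.810·0.1000 + 0.6910·15.00 + 0.6420·17.60 + 1.320·40.20) / 9.463 = 75.41/9.463 = 7.969 mg/L.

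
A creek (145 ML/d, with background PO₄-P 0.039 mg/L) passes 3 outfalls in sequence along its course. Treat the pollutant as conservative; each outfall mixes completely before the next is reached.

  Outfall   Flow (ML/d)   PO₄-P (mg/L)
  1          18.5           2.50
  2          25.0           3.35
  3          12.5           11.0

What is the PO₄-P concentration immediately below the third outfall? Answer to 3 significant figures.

Outfall 1: combined Q = 163.5 ML/d; C = (145.0·0.03900 + 18.50·2.500)/163.5 = 0.3175 mg/L.
Outfall 2: combined Q = 188.5 ML/d; C = (163.5·0.3175 + 25.00·3.350)/188.5 = 0.7197 mg/L.
Outfall 3: combined Q = 201.0 ML/d; C = (188.5·0.7197 + 12.50·11.00)/201.0 = 1.359 mg/L.

1.36 mg/L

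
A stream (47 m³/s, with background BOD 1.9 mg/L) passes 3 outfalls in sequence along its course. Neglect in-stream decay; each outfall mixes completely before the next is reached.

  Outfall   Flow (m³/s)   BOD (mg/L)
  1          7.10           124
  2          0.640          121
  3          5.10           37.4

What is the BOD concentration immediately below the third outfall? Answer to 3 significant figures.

After outfall 1: Q = 47.00 + 7.100 = 54.10 m³/s; C = (47.00·1.900 + 7.100·124.0)/54.10 = 17.92 mg/L.
After outfall 2: Q = 54.10 + 0.6400 = 54.74 m³/s; C = (54.10·17.92 + 0.6400·121.0)/54.74 = 19.13 mg/L.
After outfall 3: Q = 54.74 + 5.100 = 59.84 m³/s; C = (54.74·19.13 + 5.100·37.40)/59.84 = 20.69 mg/L.

20.7 mg/L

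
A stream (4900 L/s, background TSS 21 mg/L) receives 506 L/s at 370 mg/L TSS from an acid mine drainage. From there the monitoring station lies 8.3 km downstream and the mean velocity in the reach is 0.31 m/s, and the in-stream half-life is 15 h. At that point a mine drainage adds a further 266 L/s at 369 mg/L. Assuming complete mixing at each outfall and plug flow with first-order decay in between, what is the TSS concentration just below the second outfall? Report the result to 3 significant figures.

53.6 mg/L

Flow-weighted average: C = (4900·21.00 + 506.0·370.0) / 5406 = 290100/5406 = 53.67 mg/L; combined flow 5406 L/s.
Travel time t = 8.3·1000 / 0.31 = 26770 s = 7.437 h.
Half-life 15 h → k = ln 2 / 15 = 0.04621 h⁻¹ = 1.109 d⁻¹.
Applying C = C₀e^(−kt): 53.67 × 0.7092 = 38.06 mg/L.
At the second outfall, C = (5406·38.06 + 266.0·369.0) / (5406 + 266.0) = 53.58 mg/L.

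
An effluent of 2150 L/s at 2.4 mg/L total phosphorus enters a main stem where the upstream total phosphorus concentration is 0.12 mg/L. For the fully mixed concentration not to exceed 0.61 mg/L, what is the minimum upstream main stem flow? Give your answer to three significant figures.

Set C_mix = 0.61: (Q·0.1200 + 2150·2.400) / (Q + 2150) = 0.61
→ Q = 2150·(2.400 − 0.61)/(0.61 − 0.1200) = 7854 L/s.

7850 L/s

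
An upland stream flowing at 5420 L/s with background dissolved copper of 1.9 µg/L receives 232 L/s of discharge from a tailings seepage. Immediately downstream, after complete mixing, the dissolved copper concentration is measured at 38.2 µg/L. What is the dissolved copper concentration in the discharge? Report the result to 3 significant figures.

886 µg/L

Mass balance: 5420·1.900 + 232.0·Cₑ = 5652·38.20
→ Cₑ = (5652·38.20 − 5420·1.900) / 232.0 = 886.2 µg/L.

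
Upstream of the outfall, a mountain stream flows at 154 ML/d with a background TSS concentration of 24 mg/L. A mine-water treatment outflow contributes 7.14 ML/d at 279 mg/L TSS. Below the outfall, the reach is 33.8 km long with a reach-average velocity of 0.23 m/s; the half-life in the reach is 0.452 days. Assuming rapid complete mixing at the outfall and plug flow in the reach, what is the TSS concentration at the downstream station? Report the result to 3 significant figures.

Conservation of mass: C = (154.0·24.00 + 7.140·279.0) / 161.1 = 5688/161.1 = 35.30 mg/L.
Travel time t = 33.8·1000 / 0.23 = 147000 s = 40.82 h.
Half-life 0.452 d → k = ln 2 / 0.452 = 1.534 d⁻¹.
Decay over the reach: 35.30·exp(−kt) = 35.30·0.07366 = 2.600 mg/L.

2.60 mg/L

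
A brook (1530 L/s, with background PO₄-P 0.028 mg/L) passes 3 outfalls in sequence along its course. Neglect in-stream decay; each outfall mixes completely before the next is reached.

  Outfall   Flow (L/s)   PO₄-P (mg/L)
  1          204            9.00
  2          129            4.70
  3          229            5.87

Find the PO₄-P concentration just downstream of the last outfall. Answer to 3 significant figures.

After outfall 1: Q = 1530 + 204.0 = 1734 L/s; C = (1530·0.02800 + 204.0·9.000)/1734 = 1.084 mg/L.
After outfall 2: Q = 1734 + 129.0 = 1863 L/s; C = (1734·1.084 + 129.0·4.700)/1863 = 1.334 mg/L.
After outfall 3: Q = 1863 + 229.0 = 2092 L/s; C = (1863·1.334 + 229.0·5.870)/2092 = 1.830 mg/L.

1.83 mg/L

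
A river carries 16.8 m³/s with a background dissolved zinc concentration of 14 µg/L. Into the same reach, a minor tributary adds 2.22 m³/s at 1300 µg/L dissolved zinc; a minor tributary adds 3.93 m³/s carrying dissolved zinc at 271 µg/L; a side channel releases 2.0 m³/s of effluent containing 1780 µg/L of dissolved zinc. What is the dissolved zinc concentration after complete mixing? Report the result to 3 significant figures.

310 µg/L

Mass balance: C = (16.80·14.00 + 2.220·1300 + 3.930·271.0 + 2.000·1780) / 24.95 = 7746/24.95 = 310.5 µg/L.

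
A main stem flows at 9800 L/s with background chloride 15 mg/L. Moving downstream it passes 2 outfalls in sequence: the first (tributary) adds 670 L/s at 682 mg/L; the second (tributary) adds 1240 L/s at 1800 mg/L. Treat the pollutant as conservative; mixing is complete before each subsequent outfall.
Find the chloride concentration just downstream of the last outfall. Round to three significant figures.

Below outfall 1: Q → 10470 L/s, C = (9800·15.00 + 670.0·682.0)/10470 = 57.68 mg/L.
Below outfall 2: Q → 11710 L/s, C = (10470·57.68 + 1240·1800)/11710 = 242.2 mg/L.

242 mg/L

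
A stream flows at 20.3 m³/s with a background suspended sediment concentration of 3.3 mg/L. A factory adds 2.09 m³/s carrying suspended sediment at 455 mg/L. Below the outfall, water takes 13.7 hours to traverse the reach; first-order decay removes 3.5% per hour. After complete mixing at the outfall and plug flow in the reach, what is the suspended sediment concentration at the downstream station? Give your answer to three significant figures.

27.9 mg/L

Mass balance: C = (20.30·3.300 + 2.090·455.0) / 22.39 = 1018/22.39 = 45.46 mg/L.
3.5%/h lost → k = −ln(1 − 0.035) = 0.03563 h⁻¹.
Applying C = C₀e^(−kt): 45.46 × 0.6138 = 27.91 mg/L.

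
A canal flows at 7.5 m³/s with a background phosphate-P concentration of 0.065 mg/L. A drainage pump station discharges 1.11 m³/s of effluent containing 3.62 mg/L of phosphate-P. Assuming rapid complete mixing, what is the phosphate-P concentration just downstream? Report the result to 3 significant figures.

0.523 mg/L

Mixed concentration C = ΣQC/ΣQ = (7.500·0.06500 + 1.110·3.620) / 8.610 = 4.506/8.610 = 0.5233 mg/L.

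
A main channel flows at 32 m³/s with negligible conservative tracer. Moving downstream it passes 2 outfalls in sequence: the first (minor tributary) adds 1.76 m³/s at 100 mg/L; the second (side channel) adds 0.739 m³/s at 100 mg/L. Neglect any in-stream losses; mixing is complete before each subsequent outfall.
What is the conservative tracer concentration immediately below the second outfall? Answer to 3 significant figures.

Below outfall 1: Q → 33.76 m³/s, C = (32.00·0 + 1.760·100.0)/33.76 = 5.213 mg/L.
Below outfall 2: Q → 34.50 m³/s, C = (33.76·5.213 + 0.7390·100.0)/34.50 = 7.244 mg/L.

7.24 mg/L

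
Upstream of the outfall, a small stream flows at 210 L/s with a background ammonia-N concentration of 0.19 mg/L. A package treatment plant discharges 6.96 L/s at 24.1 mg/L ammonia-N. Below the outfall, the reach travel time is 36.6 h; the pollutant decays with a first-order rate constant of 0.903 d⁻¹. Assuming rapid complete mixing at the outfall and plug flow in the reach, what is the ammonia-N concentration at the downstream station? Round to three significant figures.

Conservation of mass: C = (210.0·0.1900 + 6.960·24.10) / 217.0 = 207.6/217.0 = 0.9570 mg/L.
First-order decay: C = 0.9570·exp(−k·t) = 0.9570·0.2523 = 0.2415 mg/L.

0.241 mg/L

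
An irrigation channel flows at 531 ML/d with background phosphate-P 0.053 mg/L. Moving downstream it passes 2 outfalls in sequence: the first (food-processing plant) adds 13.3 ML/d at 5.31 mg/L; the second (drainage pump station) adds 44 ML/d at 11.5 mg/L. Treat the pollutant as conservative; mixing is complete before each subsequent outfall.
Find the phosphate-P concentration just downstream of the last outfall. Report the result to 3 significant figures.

1.03 mg/L

Below outfall 1: Q → 544.3 ML/d, C = (531.0·0.05300 + 13.30·5.310)/544.3 = 0.1815 mg/L.
Below outfall 2: Q → 588.3 ML/d, C = (544.3·0.1815 + 44.00·11.50)/588.3 = 1.028 mg/L.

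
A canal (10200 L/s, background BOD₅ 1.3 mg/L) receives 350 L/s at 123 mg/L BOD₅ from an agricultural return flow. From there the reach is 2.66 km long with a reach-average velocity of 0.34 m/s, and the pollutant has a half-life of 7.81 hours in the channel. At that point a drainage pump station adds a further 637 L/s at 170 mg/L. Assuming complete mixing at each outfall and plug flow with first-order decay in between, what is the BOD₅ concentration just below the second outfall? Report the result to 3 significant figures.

13.8 mg/L

Flow-weighted average: C = (10200·1.300 + 350.0·123.0) / 10550 = 56310/10550 = 5.337 mg/L; combined flow 10550 L/s.
Travel time t = 2.66·1000 / 0.34 = 7824 s = 2.173 h.
Half-life 7.81 h → k = ln 2 / 7.81 = 0.08875 h⁻¹ = 2.130 d⁻¹.
First-order decay: C = 5.337·exp(−k·t) = 5.337·0.8246 = 4.401 mg/L.
Second outfall: C = (10550·4.401 + 637.0·170.0)/11190 = 13.83 mg/L.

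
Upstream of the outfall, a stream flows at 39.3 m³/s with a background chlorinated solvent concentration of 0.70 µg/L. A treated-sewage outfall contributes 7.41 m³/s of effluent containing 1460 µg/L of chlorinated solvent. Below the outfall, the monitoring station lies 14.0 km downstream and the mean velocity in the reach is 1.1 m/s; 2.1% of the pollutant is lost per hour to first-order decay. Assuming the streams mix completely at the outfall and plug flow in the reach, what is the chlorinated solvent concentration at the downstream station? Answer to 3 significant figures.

Conservation of mass: C = (39.30·0.7000 + 7.410·1460) / 46.71 = 10850/46.71 = 232.2 µg/L.
Travel time t = 14.0·1000 / 1.1 = 12730 s = 3.535 h.
2.1%/h lost → k = −ln(1 − 0.021) = 0.02122 h⁻¹.
Decay over the reach: 232.2·exp(−kt) = 232.2·0.9277 = 215.4 µg/L.

215 µg/L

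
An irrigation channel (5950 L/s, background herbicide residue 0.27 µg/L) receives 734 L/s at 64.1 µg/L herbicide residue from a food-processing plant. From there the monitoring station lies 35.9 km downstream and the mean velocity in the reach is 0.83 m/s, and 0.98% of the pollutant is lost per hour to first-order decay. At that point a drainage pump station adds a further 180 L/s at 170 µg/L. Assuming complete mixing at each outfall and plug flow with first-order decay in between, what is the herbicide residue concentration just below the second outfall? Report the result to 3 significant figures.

Flow-weighted average: C = (5950·0.2700 + 734.0·64.10) / 6684 = 48660/6684 = 7.279 µg/L; combined flow 6684 L/s.
Travel time t = 35.9·1000 / 0.83 = 43250 s = 12.01 h.
0.98%/h lost → k = −ln(1 − 0.0098) = 0.009848 h⁻¹.
Decay over the reach: 7.279·exp(−kt) = 7.279·0.8884 = 6.467 µg/L.
Second outfall: C = (6684·6.467 + 180.0·170.0)/6864 = 10.76 µg/L.

10.8 µg/L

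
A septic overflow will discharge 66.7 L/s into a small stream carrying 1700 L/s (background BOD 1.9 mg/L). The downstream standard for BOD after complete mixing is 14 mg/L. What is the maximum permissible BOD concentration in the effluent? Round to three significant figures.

322 mg/L

At the limit, (Qr·Cr + Qe·Cₑ)/(Qr + Qe) = 14:
Cₑ = (1767·14 − 1700·1.900) / 66.70 = 322.4 mg/L.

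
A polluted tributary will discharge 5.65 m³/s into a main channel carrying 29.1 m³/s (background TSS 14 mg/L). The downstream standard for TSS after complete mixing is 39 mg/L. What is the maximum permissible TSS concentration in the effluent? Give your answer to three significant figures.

168 mg/L

At the limit, (Qr·Cr + Qe·Cₑ)/(Qr + Qe) = 39:
Cₑ = (34.75·39 − 29.10·14.00) / 5.650 = 167.8 mg/L.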